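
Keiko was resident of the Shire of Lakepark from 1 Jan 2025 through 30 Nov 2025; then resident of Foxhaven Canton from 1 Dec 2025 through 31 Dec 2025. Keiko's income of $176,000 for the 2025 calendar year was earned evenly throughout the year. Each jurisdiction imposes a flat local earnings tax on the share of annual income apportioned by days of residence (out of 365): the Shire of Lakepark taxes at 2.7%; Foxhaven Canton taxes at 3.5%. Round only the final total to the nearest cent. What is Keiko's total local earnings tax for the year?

The Shire of Lakepark, 1 Jan – 30 Nov 2025: 334 days → $176,000 × 2.7% × 334/365 = $4,348.4055
Foxhaven Canton, 1 Dec – 31 Dec 2025: 31 days → $176,000 × 3.5% × 31/365 = $523.1781
Total = $4,871.5836

$4,871.58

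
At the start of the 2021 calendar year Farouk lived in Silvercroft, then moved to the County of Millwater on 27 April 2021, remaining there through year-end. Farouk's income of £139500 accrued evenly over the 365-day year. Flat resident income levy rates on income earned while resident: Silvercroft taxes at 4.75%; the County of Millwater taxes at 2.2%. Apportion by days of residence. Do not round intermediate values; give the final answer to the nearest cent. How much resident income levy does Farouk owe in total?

£4199.52

Silvercroft, 1 January – 26 April 2021: 116 days → £139500 × 4.75% × 116/365 = £2105.8767
The County of Millwater, 27 April – 31 December 2021: 249 days → £139500 × 2.2% × 249/365 = £2093.6466
Total = £4199.5233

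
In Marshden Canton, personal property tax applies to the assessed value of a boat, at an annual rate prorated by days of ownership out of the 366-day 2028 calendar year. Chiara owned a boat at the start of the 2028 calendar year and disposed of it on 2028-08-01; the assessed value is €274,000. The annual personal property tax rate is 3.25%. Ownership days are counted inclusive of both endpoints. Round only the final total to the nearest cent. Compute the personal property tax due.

€5,206.75

Days held (2028-01-01 to 2028-08-01): 214 out of 366
Tax = €274,000 × 3.25% × 214/366 = €5,206.7486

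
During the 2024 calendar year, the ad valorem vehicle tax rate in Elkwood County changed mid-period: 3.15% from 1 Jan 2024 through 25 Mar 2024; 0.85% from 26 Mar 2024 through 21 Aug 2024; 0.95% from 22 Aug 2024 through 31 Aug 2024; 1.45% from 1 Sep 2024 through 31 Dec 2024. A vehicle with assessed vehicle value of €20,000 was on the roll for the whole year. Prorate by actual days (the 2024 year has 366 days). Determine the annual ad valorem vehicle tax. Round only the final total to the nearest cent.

1 Jan – 25 Mar 2024: 85 days at 3.15% → €20,000 × 3.15% × 85/366 = €146.3115
26 Mar – 21 Aug 2024: 149 days at 0.85% → €20,000 × 0.85% × 149/366 = €69.2077
22 Aug – 31 Aug 2024: 10 days at 0.95% → €20,000 × 0.95% × 10/366 = €5.1913
1 Sep – 31 Dec 2024: 122 days at 1.45% → €20,000 × 1.45% × 122/366 = €96.6667
Total = €317.3770

€317.38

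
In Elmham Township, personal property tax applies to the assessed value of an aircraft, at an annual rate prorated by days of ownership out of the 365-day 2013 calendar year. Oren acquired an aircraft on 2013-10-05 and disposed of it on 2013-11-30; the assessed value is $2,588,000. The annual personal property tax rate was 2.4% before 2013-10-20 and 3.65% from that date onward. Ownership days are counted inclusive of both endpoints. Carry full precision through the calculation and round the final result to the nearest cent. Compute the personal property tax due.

2013-10-05 to 2013-10-19: 15 days at 2.4% → $2,588,000 × 2.4% × 15/365 = $2,552.5479
2013-10-20 to 2013-11-30: 42 days at 3.65% → $2,588,000 × 3.65% × 42/365 = $10,869.6000
Total = $13,422.1479

$13,422.15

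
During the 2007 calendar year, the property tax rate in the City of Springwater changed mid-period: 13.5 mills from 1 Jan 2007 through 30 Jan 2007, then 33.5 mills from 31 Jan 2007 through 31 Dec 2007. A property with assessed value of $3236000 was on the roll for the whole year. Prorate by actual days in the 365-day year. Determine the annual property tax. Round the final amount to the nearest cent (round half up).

1 Jan – 30 Jan 2007: 30 days at 13.5 mills → $3236000 × 1.35% × 30/365 = $3590.6301
31 Jan – 31 Dec 2007: 335 days at 33.5 mills → $3236000 × 3.35% × 335/365 = $99495.9178
Total = $103086.5479

$103086.55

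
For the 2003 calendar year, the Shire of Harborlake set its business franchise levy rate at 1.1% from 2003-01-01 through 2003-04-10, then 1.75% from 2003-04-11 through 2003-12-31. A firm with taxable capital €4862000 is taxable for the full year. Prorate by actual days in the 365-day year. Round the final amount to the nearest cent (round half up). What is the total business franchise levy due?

2003-01-01 to 2003-04-10: 100 days at 1.1% → €4862000 × 1.1% × 100/365 = €14652.6027
2003-04-11 to 2003-12-31: 265 days at 1.75% → €4862000 × 1.75% × 265/365 = €61774.0411
Total = €76426.6438

€76426.64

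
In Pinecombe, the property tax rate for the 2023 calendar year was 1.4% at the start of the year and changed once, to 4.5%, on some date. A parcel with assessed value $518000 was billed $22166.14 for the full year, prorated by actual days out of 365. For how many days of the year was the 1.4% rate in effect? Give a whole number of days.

Let d = days at the first rate; then 365 − d days at the second rate.
$518000 × [1.4%·d + 4.5%·(365−d)] / 365 = $22166.14
Solving gives d = 26, so the new rate took effect on 27 Jan 2023.

26 days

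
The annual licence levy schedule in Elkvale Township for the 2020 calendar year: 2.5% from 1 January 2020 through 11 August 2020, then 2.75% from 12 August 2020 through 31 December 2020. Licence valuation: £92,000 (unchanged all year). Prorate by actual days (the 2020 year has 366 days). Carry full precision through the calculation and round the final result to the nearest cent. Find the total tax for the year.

£2,389.23

1 January – 11 August 2020: 224 days at 2.5% → £92,000 × 2.5% × 224/366 = £1,407.6503
12 August – 31 December 2020: 142 days at 2.75% → £92,000 × 2.75% × 142/366 = £981.5847
Total = £2,389.2350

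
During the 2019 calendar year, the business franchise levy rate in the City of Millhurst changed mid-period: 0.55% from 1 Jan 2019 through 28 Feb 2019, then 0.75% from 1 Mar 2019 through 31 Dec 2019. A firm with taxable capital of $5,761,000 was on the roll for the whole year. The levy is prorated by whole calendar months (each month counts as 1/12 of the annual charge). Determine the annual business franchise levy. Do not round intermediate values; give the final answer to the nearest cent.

1 Jan – 28 Feb 2019: 2 months at 0.55% → $5,761,000 × 0.55% × 2/12 = $5,280.9167
1 Mar – 31 Dec 2019: 10 months at 0.75% → $5,761,000 × 0.75% × 10/12 = $36,006.2500
Total = $41,287.1667

$41,287.17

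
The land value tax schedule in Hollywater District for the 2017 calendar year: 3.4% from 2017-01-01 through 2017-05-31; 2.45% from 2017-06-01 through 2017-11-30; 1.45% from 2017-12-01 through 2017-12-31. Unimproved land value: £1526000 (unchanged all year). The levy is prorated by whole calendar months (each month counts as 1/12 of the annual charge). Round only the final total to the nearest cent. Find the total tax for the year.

£42155.75

2017-01-01 to 2017-05-31: 5 months at 3.4% → £1526000 × 3.4% × 5/12 = £21618.3333
2017-06-01 to 2017-11-30: 6 months at 2.45% → £1526000 × 2.45% × 6/12 = £18693.5000
2017-12-01 to 2017-12-31: 1 month at 1.45% → £1526000 × 1.45% × 1/12 = £1843.9167
Total = £42155.7500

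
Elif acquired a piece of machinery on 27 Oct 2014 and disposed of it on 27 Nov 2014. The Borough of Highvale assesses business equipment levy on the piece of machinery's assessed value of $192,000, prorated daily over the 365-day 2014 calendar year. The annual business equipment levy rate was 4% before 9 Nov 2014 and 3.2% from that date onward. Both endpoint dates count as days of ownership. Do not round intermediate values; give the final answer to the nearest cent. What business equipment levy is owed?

$593.36

27 Oct – 8 Nov 2014: 13 days at 4% → $192,000 × 4% × 13/365 = $273.5342
9 Nov – 27 Nov 2014: 19 days at 3.2% → $192,000 × 3.2% × 19/365 = $319.8247
Total = $593.3589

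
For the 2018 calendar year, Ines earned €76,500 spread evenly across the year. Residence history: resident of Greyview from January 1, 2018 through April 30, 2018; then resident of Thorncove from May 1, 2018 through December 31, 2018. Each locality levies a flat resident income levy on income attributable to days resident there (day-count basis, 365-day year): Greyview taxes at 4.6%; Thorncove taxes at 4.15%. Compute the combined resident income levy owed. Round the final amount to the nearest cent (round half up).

€3,287.93

Greyview, January 1 – April 30, 2018: 120 days → €76,500 × 4.6% × 120/365 = €1,156.9315
Thorncove, May 1 – December 31, 2018: 245 days → €76,500 × 4.15% × 245/365 = €2,130.9966
Total = €3,287.9281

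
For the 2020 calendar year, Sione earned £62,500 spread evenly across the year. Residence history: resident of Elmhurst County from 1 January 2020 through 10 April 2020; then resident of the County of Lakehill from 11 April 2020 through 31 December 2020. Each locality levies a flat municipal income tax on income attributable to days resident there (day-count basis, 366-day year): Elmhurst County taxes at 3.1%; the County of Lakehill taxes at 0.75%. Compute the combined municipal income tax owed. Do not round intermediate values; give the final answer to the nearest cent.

£874.06

Elmhurst County, 1 January – 10 April 2020: 101 days → £62,500 × 3.1% × 101/366 = £534.6653
The County of Lakehill, 11 April – 31 December 2020: 265 days → £62,500 × 0.75% × 265/366 = £339.3955
Total = £874.0608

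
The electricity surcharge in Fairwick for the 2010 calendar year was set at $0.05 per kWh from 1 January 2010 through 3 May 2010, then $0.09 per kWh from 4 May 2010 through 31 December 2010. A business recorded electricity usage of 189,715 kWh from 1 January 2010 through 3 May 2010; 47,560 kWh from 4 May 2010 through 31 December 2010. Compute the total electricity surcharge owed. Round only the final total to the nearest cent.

1 January – 3 May 2010: 189,715 kWh at $0.05/kWh → $9,485.75
4 May – 31 December 2010: 47,560 kWh at $0.09/kWh → $4,280.40

$13,766.15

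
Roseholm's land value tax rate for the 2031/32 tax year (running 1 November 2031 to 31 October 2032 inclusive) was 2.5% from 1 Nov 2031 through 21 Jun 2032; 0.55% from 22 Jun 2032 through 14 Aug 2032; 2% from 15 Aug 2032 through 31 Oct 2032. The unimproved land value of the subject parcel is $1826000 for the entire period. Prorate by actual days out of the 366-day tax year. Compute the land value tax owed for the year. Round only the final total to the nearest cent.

$38450.77

1 Nov 2031 – 21 Jun 2032: 234 days at 2.5% → $1826000 × 2.5% × 234/366 = $29186.0656
22 Jun – 14 Aug 2032: 54 days at 0.55% → $1826000 × 0.55% × 54/366 = $1481.7541
15 Aug – 31 Oct 2032: 78 days at 2% → $1826000 × 2% × 78/366 = $7782.9508
Total = $38450.7705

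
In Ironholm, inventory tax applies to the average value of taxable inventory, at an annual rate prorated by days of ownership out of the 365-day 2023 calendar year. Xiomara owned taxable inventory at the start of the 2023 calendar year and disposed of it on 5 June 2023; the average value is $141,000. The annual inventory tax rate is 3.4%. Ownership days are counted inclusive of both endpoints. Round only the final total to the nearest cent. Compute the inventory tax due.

Days held (1 January – 5 June 2023): 156 out of 365
Tax = $141,000 × 3.4% × 156/365 = $2,048.9425

$2,048.94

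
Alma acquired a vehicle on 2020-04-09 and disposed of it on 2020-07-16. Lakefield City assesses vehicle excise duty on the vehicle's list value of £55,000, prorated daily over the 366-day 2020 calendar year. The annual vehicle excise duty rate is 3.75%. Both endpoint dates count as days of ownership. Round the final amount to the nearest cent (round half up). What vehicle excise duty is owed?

Days held (2020-04-09 to 2020-07-16): 99 out of 366
Tax = £55,000 × 3.75% × 99/366 = £557.8893

£557.89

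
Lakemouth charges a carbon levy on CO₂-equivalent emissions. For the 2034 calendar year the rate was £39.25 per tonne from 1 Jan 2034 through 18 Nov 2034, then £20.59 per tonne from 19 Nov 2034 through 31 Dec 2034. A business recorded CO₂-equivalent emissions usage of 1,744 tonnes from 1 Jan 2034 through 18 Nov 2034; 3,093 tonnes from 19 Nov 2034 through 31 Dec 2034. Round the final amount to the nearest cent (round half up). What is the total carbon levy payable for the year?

£132,136.87

1 Jan – 18 Nov 2034: 1,744 tonnes at £39.25/tonne → £68,452.00
19 Nov – 31 Dec 2034: 3,093 tonnes at £20.59/tonne → £63,684.87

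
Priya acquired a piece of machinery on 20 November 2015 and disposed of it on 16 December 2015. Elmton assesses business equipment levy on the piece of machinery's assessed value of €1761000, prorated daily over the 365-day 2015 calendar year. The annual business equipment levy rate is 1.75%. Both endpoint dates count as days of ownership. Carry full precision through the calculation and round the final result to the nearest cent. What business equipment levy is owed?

€2279.65

Days held (20 November – 16 December 2015): 27 out of 365
Tax = €1761000 × 1.75% × 27/365 = €2279.6507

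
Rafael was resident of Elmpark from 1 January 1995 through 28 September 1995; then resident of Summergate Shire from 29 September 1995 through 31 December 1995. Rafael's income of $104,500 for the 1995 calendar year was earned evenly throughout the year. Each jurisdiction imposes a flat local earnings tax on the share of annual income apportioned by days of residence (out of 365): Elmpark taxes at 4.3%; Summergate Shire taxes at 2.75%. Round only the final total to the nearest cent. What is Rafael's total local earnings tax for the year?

Elmpark, 1 January – 28 September 1995: 271 days → $104,500 × 4.3% × 271/365 = $3,336.2699
Summergate Shire, 29 September – 31 December 1995: 94 days → $104,500 × 2.75% × 94/365 = $740.0890
Total = $4,076.3589

$4,076.36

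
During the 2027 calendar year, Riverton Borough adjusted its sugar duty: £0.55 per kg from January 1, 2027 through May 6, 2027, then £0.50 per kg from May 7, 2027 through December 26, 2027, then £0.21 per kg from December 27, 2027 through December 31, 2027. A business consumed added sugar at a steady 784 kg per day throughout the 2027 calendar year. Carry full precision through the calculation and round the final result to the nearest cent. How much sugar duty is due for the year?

January 1 – May 6, 2027: 126 days × 784 kg/day = 98,784 kg at £0.55/kg → £54,331.20
May 7 – December 26, 2027: 234 days × 784 kg/day = 183,456 kg at £0.50/kg → £91,728.00
December 27 – December 31, 2027: 5 days × 784 kg/day = 3,920 kg at £0.21/kg → £823.20

£146,882.40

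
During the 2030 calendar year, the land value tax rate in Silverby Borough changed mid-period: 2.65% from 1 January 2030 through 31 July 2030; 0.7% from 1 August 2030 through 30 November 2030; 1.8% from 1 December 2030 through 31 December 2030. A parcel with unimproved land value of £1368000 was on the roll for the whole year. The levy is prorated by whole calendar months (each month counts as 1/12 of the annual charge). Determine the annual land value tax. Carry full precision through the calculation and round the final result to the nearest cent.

£26391.00

1 January – 31 July 2030: 7 months at 2.65% → £1368000 × 2.65% × 7/12 = £21147.0000
1 August – 30 November 2030: 4 months at 0.7% → £1368000 × 0.7% × 4/12 = £3192.0000
1 December – 31 December 2030: 1 month at 1.8% → £1368000 × 1.8% × 1/12 = £2052.0000
Total = £26391.0000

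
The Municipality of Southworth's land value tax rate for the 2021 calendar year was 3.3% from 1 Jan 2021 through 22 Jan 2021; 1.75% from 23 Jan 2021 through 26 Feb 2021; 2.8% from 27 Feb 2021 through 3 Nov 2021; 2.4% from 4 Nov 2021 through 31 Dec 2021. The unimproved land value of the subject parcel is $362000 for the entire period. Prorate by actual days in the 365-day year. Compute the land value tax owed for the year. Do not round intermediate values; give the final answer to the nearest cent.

1 Jan – 22 Jan 2021: 22 days at 3.3% → $362000 × 3.3% × 22/365 = $720.0329
23 Jan – 26 Feb 2021: 35 days at 1.75% → $362000 × 1.75% × 35/365 = $607.4658
27 Feb – 3 Nov 2021: 250 days at 2.8% → $362000 × 2.8% × 250/365 = $6942.4658
4 Nov – 31 Dec 2021: 58 days at 2.4% → $362000 × 2.4% × 58/365 = $1380.5589
Total = $9650.5233

$9650.52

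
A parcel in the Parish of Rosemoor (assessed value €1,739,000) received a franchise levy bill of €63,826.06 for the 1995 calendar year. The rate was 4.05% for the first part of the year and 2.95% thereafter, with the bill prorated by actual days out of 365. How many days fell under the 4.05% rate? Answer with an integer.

Let d = days at the first rate; then 365 − d days at the second rate.
€1,739,000 × [4.05%·d + 2.95%·(365−d)] / 365 = €63,826.06
Solving gives d = 239, so the new rate took effect on 28 August 1995.

239 days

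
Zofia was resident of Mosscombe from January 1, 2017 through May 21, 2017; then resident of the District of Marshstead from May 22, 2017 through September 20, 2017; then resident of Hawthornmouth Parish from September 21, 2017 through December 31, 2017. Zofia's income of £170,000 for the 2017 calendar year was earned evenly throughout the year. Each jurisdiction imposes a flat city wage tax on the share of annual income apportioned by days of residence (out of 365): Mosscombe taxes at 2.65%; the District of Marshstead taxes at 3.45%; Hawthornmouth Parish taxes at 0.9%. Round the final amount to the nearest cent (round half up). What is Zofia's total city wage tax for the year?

Mosscombe, January 1 – May 21, 2017: 141 days → £170,000 × 2.65% × 141/365 = £1,740.2877
The District of Marshstead, May 22 – September 20, 2017: 122 days → £170,000 × 3.45% × 122/365 = £1,960.3562
Hawthornmouth Parish, September 21 – December 31, 2017: 102 days → £170,000 × 0.9% × 102/365 = £427.5616
Total = £4,128.2055

£4,128.21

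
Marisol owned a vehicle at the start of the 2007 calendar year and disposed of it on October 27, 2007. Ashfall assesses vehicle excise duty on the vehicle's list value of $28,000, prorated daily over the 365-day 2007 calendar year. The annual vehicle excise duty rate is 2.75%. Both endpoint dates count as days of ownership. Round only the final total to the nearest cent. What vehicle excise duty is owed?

$632.88

Days held (January 1 – October 27, 2007): 300 out of 365
Tax = $28,000 × 2.75% × 300/365 = $632.8767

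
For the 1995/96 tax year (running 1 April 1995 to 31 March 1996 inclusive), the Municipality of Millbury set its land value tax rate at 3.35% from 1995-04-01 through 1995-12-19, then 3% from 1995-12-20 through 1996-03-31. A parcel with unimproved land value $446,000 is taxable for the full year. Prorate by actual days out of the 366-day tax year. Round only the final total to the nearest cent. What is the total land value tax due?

$14,501.70

1995-04-01 to 1995-12-19: 263 days at 3.35% → $446,000 × 3.35% × 263/366 = $10,736.2923
1995-12-20 to 1996-03-31: 103 days at 3% → $446,000 × 3% × 103/366 = $3,765.4098
Total = $14,501.7022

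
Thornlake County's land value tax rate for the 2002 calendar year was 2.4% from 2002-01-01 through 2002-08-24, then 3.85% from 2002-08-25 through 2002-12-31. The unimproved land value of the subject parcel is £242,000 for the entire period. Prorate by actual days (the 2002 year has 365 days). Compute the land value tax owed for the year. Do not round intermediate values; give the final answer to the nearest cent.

£7,048.17

2002-01-01 to 2002-08-24: 236 days at 2.4% → £242,000 × 2.4% × 236/365 = £3,755.3096
2002-08-25 to 2002-12-31: 129 days at 3.85% → £242,000 × 3.85% × 129/365 = £3,292.8575
Total = £7,048.1671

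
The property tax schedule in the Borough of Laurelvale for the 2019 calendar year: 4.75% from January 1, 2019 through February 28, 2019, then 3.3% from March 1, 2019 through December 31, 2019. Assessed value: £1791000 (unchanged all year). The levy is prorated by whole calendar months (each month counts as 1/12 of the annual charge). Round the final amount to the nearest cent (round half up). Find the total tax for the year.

£63431.25

January 1 – February 28, 2019: 2 months at 4.75% → £1791000 × 4.75% × 2/12 = £14178.7500
March 1 – December 31, 2019: 10 months at 3.3% → £1791000 × 3.3% × 10/12 = £49252.5000
Total = £63431.2500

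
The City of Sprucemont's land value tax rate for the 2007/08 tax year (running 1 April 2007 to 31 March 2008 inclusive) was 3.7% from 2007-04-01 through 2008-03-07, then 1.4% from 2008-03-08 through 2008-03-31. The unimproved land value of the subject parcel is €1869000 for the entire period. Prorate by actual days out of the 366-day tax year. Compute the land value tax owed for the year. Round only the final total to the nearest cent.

€66334.18

2007-04-01 to 2008-03-07: 342 days at 3.7% → €1869000 × 3.7% × 342/366 = €64618.3770
2008-03-08 to 2008-03-31: 24 days at 1.4% → €1869000 × 1.4% × 24/366 = €1715.8033
Total = €66334.1803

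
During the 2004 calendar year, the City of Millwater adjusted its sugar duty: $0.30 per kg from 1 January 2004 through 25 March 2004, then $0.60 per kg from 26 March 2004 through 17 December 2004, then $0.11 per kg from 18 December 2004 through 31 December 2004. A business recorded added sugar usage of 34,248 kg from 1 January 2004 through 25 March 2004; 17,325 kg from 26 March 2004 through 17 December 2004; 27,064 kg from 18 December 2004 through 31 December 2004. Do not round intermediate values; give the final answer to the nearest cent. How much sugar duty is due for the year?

1 January – 25 March 2004: 34,248 kg at $0.30/kg → $10,274.40
26 March – 17 December 2004: 17,325 kg at $0.60/kg → $10,395.00
18 December – 31 December 2004: 27,064 kg at $0.11/kg → $2,977.04

$23,646.44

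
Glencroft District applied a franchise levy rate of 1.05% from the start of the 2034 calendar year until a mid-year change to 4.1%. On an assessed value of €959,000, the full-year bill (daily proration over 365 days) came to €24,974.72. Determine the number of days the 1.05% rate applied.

Let d = days at the first rate; then 365 − d days at the second rate.
€959,000 × [1.05%·d + 4.1%·(365−d)] / 365 = €24,974.72
Solving gives d = 179, so the new rate took effect on June 29, 2034.

179 days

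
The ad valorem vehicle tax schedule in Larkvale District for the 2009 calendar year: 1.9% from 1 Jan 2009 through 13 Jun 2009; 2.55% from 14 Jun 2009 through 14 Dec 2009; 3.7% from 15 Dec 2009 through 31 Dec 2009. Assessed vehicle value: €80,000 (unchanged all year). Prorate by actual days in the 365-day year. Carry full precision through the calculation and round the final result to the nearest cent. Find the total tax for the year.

€1,849.21

1 Jan – 13 Jun 2009: 164 days at 1.9% → €80,000 × 1.9% × 164/365 = €682.9589
14 Jun – 14 Dec 2009: 184 days at 2.55% → €80,000 × 2.55% × 184/365 = €1,028.3836
15 Dec – 31 Dec 2009: 17 days at 3.7% → €80,000 × 3.7% × 17/365 = €137.8630
Total = €1,849.2055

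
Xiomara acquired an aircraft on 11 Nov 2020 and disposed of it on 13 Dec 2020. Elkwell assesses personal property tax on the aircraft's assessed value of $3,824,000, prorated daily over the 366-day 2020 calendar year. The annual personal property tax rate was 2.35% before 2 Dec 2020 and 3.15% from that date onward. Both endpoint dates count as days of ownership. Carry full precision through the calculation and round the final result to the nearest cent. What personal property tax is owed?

11 Nov – 1 Dec 2020: 21 days at 2.35% → $3,824,000 × 2.35% × 21/366 = $5,156.1311
2 Dec – 13 Dec 2020: 12 days at 3.15% → $3,824,000 × 3.15% × 12/366 = $3,949.3770
Total = $9,105.5082

$9,105.51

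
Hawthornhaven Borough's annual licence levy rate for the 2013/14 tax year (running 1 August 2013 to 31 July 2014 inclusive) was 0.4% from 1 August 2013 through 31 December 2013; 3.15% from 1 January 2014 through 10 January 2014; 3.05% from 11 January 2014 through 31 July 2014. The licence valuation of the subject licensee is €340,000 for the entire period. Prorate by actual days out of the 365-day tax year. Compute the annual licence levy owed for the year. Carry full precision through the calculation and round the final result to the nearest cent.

1 August – 31 December 2013: 153 days at 0.4% → €340,000 × 0.4% × 153/365 = €570.0822
1 January – 10 January 2014: 10 days at 3.15% → €340,000 × 3.15% × 10/365 = €293.4247
11 January – 31 July 2014: 202 days at 3.05% → €340,000 × 3.05% × 202/365 = €5,739.0137
Total = €6,602.5205

€6,602.52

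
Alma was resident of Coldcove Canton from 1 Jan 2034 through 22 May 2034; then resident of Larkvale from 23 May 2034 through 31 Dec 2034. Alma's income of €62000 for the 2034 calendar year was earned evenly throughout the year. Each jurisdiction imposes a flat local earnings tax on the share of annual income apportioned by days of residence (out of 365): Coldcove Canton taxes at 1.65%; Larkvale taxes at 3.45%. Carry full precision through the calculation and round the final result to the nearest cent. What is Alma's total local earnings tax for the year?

€1704.83

Coldcove Canton, 1 Jan – 22 May 2034: 142 days → €62000 × 1.65% × 142/365 = €397.9890
Larkvale, 23 May – 31 Dec 2034: 223 days → €62000 × 3.45% × 223/365 = €1306.8411
Total = €1704.8301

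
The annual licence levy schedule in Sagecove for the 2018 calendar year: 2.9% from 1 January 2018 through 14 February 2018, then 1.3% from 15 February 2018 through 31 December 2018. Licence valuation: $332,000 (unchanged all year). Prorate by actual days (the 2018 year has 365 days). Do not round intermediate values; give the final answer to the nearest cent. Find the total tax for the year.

1 January – 14 February 2018: 45 days at 2.9% → $332,000 × 2.9% × 45/365 = $1,187.0137
15 February – 31 December 2018: 320 days at 1.3% → $332,000 × 1.3% × 320/365 = $3,783.8904
Total = $4,970.9041

$4,970.90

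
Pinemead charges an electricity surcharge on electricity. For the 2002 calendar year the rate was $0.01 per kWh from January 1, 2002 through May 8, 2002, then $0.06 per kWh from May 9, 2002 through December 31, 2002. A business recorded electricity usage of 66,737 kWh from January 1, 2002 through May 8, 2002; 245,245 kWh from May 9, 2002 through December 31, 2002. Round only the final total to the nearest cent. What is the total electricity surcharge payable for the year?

$15,382.07

January 1 – May 8, 2002: 66,737 kWh at $0.01/kWh → $667.37
May 9 – December 31, 2002: 245,245 kWh at $0.06/kWh → $14,714.70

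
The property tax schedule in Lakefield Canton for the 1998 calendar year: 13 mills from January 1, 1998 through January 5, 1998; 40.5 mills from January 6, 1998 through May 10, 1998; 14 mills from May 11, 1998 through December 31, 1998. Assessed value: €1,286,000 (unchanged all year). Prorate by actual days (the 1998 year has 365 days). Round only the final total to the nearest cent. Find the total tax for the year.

€29,657.27

January 1 – January 5, 1998: 5 days at 13 mills → €1,286,000 × 1.3% × 5/365 = €229.0137
January 6 – May 10, 1998: 125 days at 40.5 mills → €1,286,000 × 4.05% × 125/365 = €17,836.6438
May 11 – December 31, 1998: 235 days at 14 mills → €1,286,000 × 1.4% × 235/365 = €11,591.6164
Total = €29,657.2740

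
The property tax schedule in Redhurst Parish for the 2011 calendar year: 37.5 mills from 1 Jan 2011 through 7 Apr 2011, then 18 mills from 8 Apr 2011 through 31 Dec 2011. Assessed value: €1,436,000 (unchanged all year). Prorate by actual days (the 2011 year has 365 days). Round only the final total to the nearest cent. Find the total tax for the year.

1 Jan – 7 Apr 2011: 97 days at 37.5 mills → €1,436,000 × 3.75% × 97/365 = €14,310.8219
8 Apr – 31 Dec 2011: 268 days at 18 mills → €1,436,000 × 1.8% × 268/365 = €18,978.8055
Total = €33,289.6274

€33,289.63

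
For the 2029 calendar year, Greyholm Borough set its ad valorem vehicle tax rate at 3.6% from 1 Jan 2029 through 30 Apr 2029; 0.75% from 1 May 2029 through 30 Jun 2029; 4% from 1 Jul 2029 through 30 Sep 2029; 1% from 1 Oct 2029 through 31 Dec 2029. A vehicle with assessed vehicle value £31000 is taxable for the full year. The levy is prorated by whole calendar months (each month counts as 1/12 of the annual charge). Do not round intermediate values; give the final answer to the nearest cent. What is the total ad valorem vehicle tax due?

1 Jan – 30 Apr 2029: 4 months at 3.6% → £31000 × 3.6% × 4/12 = £372.0000
1 May – 30 Jun 2029: 2 months at 0.75% → £31000 × 0.75% × 2/12 = £38.7500
1 Jul – 30 Sep 2029: 3 months at 4% → £31000 × 4% × 3/12 = £310.0000
1 Oct – 31 Dec 2029: 3 months at 1% → £31000 × 1% × 3/12 = £77.5000
Total = £798.2500

£798.25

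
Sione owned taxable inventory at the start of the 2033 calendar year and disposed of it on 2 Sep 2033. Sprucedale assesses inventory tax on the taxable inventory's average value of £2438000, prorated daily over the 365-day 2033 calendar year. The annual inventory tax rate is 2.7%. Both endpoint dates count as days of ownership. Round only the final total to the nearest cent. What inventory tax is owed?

Days held (1 Jan – 2 Sep 2033): 245 out of 365
Tax = £2438000 × 2.7% × 245/365 = £44184.5753

£44184.58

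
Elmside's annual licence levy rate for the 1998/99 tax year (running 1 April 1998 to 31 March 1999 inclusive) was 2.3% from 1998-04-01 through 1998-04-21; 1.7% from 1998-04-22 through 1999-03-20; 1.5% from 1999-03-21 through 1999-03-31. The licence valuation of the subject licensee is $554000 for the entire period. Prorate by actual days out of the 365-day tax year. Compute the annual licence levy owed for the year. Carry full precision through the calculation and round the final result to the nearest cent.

$9575.85

1998-04-01 to 1998-04-21: 21 days at 2.3% → $554000 × 2.3% × 21/365 = $733.1014
1998-04-22 to 1999-03-20: 333 days at 1.7% → $554000 × 1.7% × 333/365 = $8592.3123
1999-03-21 to 1999-03-31: 11 days at 1.5% → $554000 × 1.5% × 11/365 = $250.4384
Total = $9575.8521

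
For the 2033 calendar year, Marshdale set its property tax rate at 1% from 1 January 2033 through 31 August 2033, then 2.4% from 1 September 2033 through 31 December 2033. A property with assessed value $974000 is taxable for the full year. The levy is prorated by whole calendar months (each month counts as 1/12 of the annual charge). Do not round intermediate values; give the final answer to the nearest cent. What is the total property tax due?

1 January – 31 August 2033: 8 months at 1% → $974000 × 1% × 8/12 = $6493.3333
1 September – 31 December 2033: 4 months at 2.4% → $974000 × 2.4% × 4/12 = $7792.0000
Total = $14285.3333

$14285.33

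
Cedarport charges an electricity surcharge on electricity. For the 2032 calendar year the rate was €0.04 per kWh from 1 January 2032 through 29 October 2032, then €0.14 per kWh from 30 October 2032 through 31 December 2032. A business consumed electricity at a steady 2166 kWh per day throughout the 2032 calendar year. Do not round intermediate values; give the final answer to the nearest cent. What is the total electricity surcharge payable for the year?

€45,356.04

1 January – 29 October 2032: 303 days × 2166 kWh/day = 656,298 kWh at €0.04/kWh → €26,251.92
30 October – 31 December 2032: 63 days × 2166 kWh/day = 136,458 kWh at €0.14/kWh → €19,104.12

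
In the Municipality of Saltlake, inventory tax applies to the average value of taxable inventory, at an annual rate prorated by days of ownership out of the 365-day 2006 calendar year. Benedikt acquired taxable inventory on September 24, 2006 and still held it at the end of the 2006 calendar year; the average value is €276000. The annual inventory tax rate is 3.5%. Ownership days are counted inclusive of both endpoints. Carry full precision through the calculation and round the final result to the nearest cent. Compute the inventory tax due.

€2620.11

Days held (September 24 – December 31, 2006): 99 out of 365
Tax = €276000 × 3.5% × 99/365 = €2620.1096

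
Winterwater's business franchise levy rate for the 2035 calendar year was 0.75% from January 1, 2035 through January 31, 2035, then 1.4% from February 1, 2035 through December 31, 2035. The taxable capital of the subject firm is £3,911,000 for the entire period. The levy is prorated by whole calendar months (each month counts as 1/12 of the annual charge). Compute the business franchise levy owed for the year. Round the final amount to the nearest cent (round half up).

£52,635.54

January 1 – January 31, 2035: 1 month at 0.75% → £3,911,000 × 0.75% × 1/12 = £2,444.3750
February 1 – December 31, 2035: 11 months at 1.4% → £3,911,000 × 1.4% × 11/12 = £50,191.1667
Total = £52,635.5417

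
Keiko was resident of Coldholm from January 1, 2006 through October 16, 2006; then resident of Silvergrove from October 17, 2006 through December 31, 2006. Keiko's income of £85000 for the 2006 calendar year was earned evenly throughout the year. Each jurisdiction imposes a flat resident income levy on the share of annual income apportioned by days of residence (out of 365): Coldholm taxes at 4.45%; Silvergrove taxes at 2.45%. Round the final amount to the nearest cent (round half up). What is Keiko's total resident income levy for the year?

£3428.53

Coldholm, January 1 – October 16, 2006: 289 days → £85000 × 4.45% × 289/365 = £2994.9110
Silvergrove, October 17 – December 31, 2006: 76 days → £85000 × 2.45% × 76/365 = £433.6164
Total = £3428.5274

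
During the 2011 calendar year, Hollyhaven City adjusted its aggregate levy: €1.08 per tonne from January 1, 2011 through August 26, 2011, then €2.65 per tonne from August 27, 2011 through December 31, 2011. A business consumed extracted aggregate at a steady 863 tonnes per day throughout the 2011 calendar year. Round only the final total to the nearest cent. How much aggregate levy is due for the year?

€512,268.17

January 1 – August 26, 2011: 238 days × 863 tonnes/day = 205,394 tonnes at €1.08/tonne → €221,825.52
August 27 – December 31, 2011: 127 days × 863 tonnes/day = 109,601 tonnes at €2.65/tonne → €290,442.65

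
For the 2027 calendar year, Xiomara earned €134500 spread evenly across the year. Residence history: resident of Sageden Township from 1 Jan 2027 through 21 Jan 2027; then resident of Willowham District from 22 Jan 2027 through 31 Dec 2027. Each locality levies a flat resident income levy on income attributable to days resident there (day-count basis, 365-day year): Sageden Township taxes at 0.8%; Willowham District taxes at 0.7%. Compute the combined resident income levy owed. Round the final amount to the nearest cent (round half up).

€949.24

Sageden Township, 1 Jan – 21 Jan 2027: 21 days → €134500 × 0.8% × 21/365 = €61.9068
Willowham District, 22 Jan – 31 Dec 2027: 344 days → €134500 × 0.7% × 344/365 = €887.3315
Total = €949.2384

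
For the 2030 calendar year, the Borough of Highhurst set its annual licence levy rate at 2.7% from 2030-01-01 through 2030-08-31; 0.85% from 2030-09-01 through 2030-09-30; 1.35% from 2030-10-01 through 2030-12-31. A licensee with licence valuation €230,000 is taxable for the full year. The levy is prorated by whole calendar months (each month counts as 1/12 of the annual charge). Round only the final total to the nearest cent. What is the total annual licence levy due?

2030-01-01 to 2030-08-31: 8 months at 2.7% → €230,000 × 2.7% × 8/12 = €4,140.0000
2030-09-01 to 2030-09-30: 1 month at 0.85% → €230,000 × 0.85% × 1/12 = €162.9167
2030-10-01 to 2030-12-31: 3 months at 1.35% → €230,000 × 1.35% × 3/12 = €776.2500
Total = €5,079.1667

€5,079.17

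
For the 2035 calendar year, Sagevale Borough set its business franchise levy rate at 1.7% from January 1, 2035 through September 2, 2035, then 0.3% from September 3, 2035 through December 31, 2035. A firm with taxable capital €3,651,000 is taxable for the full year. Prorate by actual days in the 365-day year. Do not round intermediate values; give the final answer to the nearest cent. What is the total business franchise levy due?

€45,262.40

January 1 – September 2, 2035: 245 days at 1.7% → €3,651,000 × 1.7% × 245/365 = €41,661.4110
September 3 – December 31, 2035: 120 days at 0.3% → €3,651,000 × 0.3% × 120/365 = €3,600.9863
Total = €45,262.3973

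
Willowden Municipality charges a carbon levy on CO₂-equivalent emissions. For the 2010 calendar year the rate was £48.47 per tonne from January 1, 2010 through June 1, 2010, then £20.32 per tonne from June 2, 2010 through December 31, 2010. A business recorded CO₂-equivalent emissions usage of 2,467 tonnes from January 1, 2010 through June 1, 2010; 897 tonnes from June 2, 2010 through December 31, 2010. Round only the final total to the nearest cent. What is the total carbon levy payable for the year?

January 1 – June 1, 2010: 2,467 tonnes at £48.47/tonne → £119,575.49
June 2 – December 31, 2010: 897 tonnes at £20.32/tonne → £18,227.04

£137,802.53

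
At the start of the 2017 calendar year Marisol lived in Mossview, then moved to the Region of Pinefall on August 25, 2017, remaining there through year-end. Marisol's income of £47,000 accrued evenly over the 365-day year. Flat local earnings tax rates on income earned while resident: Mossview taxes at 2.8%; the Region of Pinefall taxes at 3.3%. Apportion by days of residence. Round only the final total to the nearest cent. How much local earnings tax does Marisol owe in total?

Mossview, January 1 – August 24, 2017: 236 days → £47,000 × 2.8% × 236/365 = £850.8932
The Region of Pinefall, August 25 – December 31, 2017: 129 days → £47,000 × 3.3% × 129/365 = £548.1616
Total = £1,399.0548

£1,399.05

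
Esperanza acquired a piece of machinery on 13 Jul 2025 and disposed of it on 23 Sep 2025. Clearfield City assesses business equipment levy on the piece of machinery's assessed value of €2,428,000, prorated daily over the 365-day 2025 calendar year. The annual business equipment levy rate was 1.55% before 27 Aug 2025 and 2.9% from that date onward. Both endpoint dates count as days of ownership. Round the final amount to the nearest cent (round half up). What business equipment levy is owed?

13 Jul – 26 Aug 2025: 45 days at 1.55% → €2,428,000 × 1.55% × 45/365 = €4,639.8082
27 Aug – 23 Sep 2025: 28 days at 2.9% → €2,428,000 × 2.9% × 28/365 = €5,401.4685
Total = €10,041.2767

€10,041.28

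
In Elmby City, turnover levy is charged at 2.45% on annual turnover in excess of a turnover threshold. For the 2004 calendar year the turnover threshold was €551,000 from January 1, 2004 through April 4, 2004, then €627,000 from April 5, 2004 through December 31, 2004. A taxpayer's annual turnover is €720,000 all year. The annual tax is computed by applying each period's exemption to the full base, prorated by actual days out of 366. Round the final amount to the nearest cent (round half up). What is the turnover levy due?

January 1 – April 4, 2004: 95 days, exemption €551,000 → (€720,000 − €551,000) × 2.45% × 95/366 = €1,074.7199
April 5 – December 31, 2004: 271 days, exemption €627,000 → (€720,000 − €627,000) × 2.45% × 271/366 = €1,687.0861
Total = €2,761.8060

€2,761.81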